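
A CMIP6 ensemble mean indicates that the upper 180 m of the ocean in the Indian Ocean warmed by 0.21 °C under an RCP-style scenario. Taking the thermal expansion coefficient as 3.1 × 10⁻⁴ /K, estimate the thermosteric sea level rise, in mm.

11.7 mm

Δh = αΔT·H = 3.1×10⁻⁴ × 0.21 × 180 = 0.011718 m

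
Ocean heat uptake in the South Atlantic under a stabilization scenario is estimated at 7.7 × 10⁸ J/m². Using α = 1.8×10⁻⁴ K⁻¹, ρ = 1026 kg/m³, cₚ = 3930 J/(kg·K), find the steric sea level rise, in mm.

34 mm

Δh = αQ/(ρcₚ) = 1.8×10⁻⁴ × 7.7×10⁸ / (1026 × 3930) ≈ 0.034373 m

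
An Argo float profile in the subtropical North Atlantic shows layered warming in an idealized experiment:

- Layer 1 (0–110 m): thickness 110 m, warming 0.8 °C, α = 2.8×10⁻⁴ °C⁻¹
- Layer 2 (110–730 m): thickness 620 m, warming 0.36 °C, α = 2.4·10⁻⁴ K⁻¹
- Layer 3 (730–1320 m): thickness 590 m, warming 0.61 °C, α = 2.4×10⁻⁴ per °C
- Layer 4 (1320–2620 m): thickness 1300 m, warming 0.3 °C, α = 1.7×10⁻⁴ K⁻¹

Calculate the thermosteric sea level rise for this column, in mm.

230 mm of thermosteric rise

110 × 0.8 × 2.8×10⁻⁴ = 0.02464 m
2.4×10⁻⁴ × 0.36 × 620 = 0.053568 m
2.4×10⁻⁴ × 0.61 × 590 = 0.086376 m
1320–2620 m: 0.3 × 1.7×10⁻⁴ × 1300 = 0.06630 m
Δh = 0.02464 + 0.053568 + 0.086376 + 0.06630 = 0.230884 m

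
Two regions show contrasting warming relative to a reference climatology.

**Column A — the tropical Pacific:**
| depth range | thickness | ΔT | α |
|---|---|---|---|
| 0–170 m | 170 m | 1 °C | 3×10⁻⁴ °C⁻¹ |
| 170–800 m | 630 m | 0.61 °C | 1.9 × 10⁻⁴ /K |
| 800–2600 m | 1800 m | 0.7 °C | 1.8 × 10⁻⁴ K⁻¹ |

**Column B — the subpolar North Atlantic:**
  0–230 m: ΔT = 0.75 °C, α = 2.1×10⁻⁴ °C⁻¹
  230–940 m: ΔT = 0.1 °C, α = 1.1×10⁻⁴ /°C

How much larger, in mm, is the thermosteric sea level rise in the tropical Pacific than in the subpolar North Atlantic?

307 mm larger

A Layer 1: 170 × 3×10⁻⁴ × 1 = 0.05100 m
A 0.61 × 1.9×10⁻⁴ × 630 = 0.073017 m
A 800–2600 m: 1.8×10⁻⁴ × 1800 × 0.7 = 0.22680 m
A total: 0.350817 m
B 2.1×10⁻⁴ × 0.75 × 230 = 0.036225 m
B 0.1 × 1.1×10⁻⁴ × 710 = 0.00781 m
B total: 0.044035 m
Difference: 0.350817 − 0.044035 = 0.306782 m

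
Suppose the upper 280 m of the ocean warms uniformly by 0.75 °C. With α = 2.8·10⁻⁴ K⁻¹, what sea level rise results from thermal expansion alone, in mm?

Δh = 59 mm

Δh = αΔT·H = 2.8×10⁻⁴ × 0.75 × 280 = 0.05880 m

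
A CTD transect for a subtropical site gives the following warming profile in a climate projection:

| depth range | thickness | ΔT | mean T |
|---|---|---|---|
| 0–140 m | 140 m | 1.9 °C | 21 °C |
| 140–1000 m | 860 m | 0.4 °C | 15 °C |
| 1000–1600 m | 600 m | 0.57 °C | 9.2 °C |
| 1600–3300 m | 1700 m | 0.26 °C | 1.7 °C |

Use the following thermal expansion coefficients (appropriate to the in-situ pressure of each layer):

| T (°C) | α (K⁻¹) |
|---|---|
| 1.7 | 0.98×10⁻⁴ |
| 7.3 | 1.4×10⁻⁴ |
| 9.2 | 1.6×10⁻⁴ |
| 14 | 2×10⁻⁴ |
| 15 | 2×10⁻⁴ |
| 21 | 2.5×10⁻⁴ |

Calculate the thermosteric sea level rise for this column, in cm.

Layer 1 at 21 °C → α = 2.5×10⁻⁴ K⁻¹
Layer 2 at 15 °C → α = 2×10⁻⁴ K⁻¹
Layer 3 at 9.2 °C → α = 1.6×10⁻⁴ K⁻¹
Layer 4 at 1.7 °C → α = 0.98×10⁻⁴ K⁻¹
0–140 m: 140 × 1.9 × 2.5×10⁻⁴ = 0.06650 m
Layer 2: 0.4 × 2×10⁻⁴ × 860 = 0.06880 m
1000–1600 m: 600 × 1.6×10⁻⁴ × 0.57 = 0.05472 m
0.98×10⁻⁴ × 1700 × 0.26 = 0.043316 m
Δh = 0.06650 + 0.06880 + 0.05472 + 0.043316 = 0.233336 m

23 cm of thermosteric rise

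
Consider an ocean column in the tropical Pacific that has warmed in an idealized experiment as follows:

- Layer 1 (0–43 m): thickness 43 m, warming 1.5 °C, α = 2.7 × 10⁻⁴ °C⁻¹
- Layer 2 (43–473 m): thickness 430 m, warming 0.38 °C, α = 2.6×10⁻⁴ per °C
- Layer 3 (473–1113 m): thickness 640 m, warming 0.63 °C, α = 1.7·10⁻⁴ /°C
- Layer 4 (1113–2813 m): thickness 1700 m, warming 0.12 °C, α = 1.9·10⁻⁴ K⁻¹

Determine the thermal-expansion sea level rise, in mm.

43 × 2.7×10⁻⁴ × 1.5 = 0.017415 m
Layer 2: 0.38 × 430 × 2.6×10⁻⁴ = 0.042484 m
473–1113 m: 640 × 1.7×10⁻⁴ × 0.63 = 0.068544 m
1113–2813 m: 0.12 × 1.9×10⁻⁴ × 1700 = 0.03876 m
Δh = 0.017415 + 0.042484 + 0.068544 + 0.03876 = 0.167203 m

Δh = 170 mm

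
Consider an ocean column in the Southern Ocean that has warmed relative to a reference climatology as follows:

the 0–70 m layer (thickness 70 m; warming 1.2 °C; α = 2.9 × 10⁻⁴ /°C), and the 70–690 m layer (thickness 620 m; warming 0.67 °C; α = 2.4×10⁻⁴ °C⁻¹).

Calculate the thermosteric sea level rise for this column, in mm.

1.2 × 2.9×10⁻⁴ × 70 = 0.02436 m
2.4×10⁻⁴ × 620 × 0.67 = 0.099696 m
Δh = 0.02436 + 0.099696 = 0.124056 m

Δh ≈ 124 mm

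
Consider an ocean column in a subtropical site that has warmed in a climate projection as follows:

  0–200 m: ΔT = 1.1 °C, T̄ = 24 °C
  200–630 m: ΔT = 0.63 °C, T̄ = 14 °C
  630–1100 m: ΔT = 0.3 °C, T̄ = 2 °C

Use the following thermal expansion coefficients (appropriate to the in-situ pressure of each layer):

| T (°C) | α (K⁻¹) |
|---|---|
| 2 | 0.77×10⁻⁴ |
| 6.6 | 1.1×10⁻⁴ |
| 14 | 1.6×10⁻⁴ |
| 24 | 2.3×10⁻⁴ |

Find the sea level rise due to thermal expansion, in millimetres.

about 105 mm

Layer 1 at 24 °C → α = 2.3×10⁻⁴ K⁻¹
Layer 2 at 14 °C → α = 1.6×10⁻⁴ K⁻¹
Layer 3 at 2 °C → α = 0.77×10⁻⁴ K⁻¹
Layer 1: 1.1 × 200 × 2.3×10⁻⁴ = 0.05060 m
Layer 2: 0.63 × 430 × 1.6×10⁻⁴ = 0.043344 m
630–1100 m: 470 × 0.77×10⁻⁴ × 0.3 = 0.010857 m
Δh = 0.05060 + 0.043344 + 0.010857 = 0.104801 m ≈ 105 mm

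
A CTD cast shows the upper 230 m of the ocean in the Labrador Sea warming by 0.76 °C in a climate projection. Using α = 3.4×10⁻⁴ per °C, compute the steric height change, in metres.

Δh = αΔT·H = 3.4×10⁻⁴ × 0.76 × 230 = 0.059432 m

about 0.059 m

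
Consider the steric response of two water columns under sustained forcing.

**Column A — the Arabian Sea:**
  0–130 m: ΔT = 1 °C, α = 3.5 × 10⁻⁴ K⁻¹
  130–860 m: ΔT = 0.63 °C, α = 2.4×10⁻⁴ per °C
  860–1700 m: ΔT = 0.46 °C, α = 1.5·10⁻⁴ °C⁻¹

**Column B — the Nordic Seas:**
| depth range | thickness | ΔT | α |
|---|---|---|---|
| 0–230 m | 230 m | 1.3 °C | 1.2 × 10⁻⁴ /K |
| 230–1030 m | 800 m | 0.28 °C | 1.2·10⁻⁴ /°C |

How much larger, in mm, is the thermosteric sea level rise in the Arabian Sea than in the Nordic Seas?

150 mm

A 0–130 m: 1 × 130 × 3.5×10⁻⁴ = 0.04550 m
A Layer 2: 730 × 2.4×10⁻⁴ × 0.63 = 0.110376 m
A 860–1700 m: 1.5×10⁻⁴ × 0.46 × 840 = 0.05796 m
A total: 0.213836 m
B Layer 1: 1.3 × 230 × 1.2×10⁻⁴ = 0.03588 m
B 0.28 × 1.2×10⁻⁴ × 800 = 0.02688 m
B total: 0.06276 m
Difference: 0.213836 − 0.06276 = 0.151076 m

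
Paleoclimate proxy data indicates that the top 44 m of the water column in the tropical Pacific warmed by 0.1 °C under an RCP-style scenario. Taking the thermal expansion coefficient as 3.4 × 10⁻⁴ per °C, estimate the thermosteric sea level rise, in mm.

Δh = αΔT·H = 3.4×10⁻⁴ × 0.1 × 44 = 0.001496 m

about 1.5 mm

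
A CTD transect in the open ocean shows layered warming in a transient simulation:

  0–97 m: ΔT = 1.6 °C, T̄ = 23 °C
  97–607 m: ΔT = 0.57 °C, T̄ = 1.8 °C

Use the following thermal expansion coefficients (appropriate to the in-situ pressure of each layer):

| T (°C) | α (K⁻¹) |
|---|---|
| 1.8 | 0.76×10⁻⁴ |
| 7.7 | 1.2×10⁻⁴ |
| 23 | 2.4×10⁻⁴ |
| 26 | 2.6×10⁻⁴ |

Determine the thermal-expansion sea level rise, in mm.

Layer 1 at 23 °C → α = 2.4×10⁻⁴ K⁻¹
Layer 2 at 1.8 °C → α = 0.76×10⁻⁴ K⁻¹
2.4×10⁻⁴ × 97 × 1.6 = 0.037248 m
97–607 m: 0.76×10⁻⁴ × 510 × 0.57 = 0.0220932 m
Δh = 0.037248 + 0.0220932 = 0.0593412 m

59.3 mm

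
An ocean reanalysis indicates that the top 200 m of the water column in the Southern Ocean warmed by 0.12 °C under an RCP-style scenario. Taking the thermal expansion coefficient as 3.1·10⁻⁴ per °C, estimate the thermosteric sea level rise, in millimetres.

7.44 mm

Δh = αΔT·H = 3.1×10⁻⁴ × 0.12 × 200 = 0.00744 m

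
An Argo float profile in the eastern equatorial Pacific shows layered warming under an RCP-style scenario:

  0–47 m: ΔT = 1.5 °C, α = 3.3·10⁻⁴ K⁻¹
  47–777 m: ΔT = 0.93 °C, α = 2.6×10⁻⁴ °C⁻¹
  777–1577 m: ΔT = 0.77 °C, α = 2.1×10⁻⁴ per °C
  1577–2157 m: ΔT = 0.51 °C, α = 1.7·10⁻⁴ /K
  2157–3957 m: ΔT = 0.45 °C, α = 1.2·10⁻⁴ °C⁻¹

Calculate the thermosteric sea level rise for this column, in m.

Layer 1: 47 × 3.3×10⁻⁴ × 1.5 = 0.023265 m
0.93 × 730 × 2.6×10⁻⁴ = 0.176514 m
Layer 3: 0.77 × 800 × 2.1×10⁻⁴ = 0.12936 m
Layer 4: 1.7×10⁻⁴ × 0.51 × 580 = 0.050286 m
0.45 × 1.2×10⁻⁴ × 1800 = 0.09720 m
Δh = 0.023265 + 0.176514 + 0.12936 + 0.050286 + 0.09720 = 0.476625 m ≈ 0.477 m

Δh = 0.477 m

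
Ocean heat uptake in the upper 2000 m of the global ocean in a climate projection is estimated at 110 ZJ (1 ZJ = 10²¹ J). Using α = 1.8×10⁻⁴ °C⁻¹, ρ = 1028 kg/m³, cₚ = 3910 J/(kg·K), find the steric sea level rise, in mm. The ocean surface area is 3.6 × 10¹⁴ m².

13.7 mm

Per unit area: Q = 110×10²¹ / (3.6×10¹⁴) ≈ 3.056×10⁸ J/m²
Δh = αQ/(ρcₚ) = 1.8×10⁻⁴ × 3.056×10⁸ / (1028 × 3910) ≈ 0.013685 m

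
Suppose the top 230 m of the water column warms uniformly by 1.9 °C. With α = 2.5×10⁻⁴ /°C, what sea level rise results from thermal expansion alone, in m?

about 0.11 m

Δh = αΔT·H = 2.5×10⁻⁴ × 1.9 × 230 = 0.10925 m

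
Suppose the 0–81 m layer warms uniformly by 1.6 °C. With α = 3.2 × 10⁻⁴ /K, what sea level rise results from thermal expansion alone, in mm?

Δh = αΔT·H = 3.2×10⁻⁴ × 1.6 × 81 = 0.041472 m

41.5 mm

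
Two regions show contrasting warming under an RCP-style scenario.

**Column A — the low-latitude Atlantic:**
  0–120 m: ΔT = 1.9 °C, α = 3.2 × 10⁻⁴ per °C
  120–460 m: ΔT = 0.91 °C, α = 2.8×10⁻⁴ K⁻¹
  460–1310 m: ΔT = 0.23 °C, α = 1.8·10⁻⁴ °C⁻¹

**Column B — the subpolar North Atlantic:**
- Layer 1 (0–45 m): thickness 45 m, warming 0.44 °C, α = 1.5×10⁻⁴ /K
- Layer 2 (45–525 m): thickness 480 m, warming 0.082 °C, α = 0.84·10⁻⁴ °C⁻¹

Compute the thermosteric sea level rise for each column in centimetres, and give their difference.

A: 19.5 cm; B: 0.628 cm; difference 18.9 cm

A 3.2×10⁻⁴ × 120 × 1.9 = 0.07296 m
A 120–460 m: 0.91 × 2.8×10⁻⁴ × 340 = 0.086632 m
A 850 × 1.8×10⁻⁴ × 0.23 = 0.03519 m
A total: 0.194782 m
B 1.5×10⁻⁴ × 45 × 0.44 = 0.00297 m
B 45–525 m: 0.84×10⁻⁴ × 0.082 × 480 = 0.00330624 m
B total: 0.00627624 m
Difference: 0.194782 − 0.00627624 = 0.18850576 m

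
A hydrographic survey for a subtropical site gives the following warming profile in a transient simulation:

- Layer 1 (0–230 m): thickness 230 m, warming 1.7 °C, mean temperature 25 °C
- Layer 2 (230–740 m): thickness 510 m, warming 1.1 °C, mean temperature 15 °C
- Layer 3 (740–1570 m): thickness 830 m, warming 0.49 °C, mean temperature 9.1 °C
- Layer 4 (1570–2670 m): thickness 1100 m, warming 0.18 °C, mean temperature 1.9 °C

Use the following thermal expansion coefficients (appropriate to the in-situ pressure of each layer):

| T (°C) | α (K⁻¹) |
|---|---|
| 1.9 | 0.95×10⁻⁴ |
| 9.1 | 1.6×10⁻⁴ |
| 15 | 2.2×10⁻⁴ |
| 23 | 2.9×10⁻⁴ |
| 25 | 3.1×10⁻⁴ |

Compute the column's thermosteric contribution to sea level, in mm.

Layer 1 at 25 °C → α = 3.1×10⁻⁴ K⁻¹
Layer 2 at 15 °C → α = 2.2×10⁻⁴ K⁻¹
Layer 3 at 9.1 °C → α = 1.6×10⁻⁴ K⁻¹
Layer 4 at 1.9 °C → α = 0.95×10⁻⁴ K⁻¹
Layer 1: 1.7 × 230 × 3.1×10⁻⁴ = 0.12121 m
Layer 2: 1.1 × 510 × 2.2×10⁻⁴ = 0.12342 m
1.6×10⁻⁴ × 0.49 × 830 = 0.065072 m
1570–2670 m: 0.18 × 1100 × 0.95×10⁻⁴ = 0.01881 m
Δh = 0.12121 + 0.12342 + 0.065072 + 0.01881 = 0.328512 m ≈ 330 mm

Δh = 330 mm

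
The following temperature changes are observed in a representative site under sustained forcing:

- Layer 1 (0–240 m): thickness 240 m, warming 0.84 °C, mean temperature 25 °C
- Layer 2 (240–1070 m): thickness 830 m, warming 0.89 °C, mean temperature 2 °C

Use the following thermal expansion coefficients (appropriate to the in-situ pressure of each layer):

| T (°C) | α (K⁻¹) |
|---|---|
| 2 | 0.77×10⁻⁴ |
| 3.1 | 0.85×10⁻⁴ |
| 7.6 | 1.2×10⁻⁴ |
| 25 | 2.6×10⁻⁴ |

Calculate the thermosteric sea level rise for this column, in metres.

0.109 m

Layer 1 at 25 °C → α = 2.6×10⁻⁴ K⁻¹
Layer 2 at 2 °C → α = 0.77×10⁻⁴ K⁻¹
Layer 1: 0.84 × 2.6×10⁻⁴ × 240 = 0.052416 m
240–1070 m: 830 × 0.89 × 0.77×10⁻⁴ = 0.0568799 m
Δh = 0.052416 + 0.0568799 = 0.1092959 m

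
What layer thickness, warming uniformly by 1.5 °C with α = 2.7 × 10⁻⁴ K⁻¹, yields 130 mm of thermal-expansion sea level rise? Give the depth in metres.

320 m

H = Δh/(αΔT) = 0.13 / (2.7×10⁻⁴ × 1.5) ≈ 321.0 m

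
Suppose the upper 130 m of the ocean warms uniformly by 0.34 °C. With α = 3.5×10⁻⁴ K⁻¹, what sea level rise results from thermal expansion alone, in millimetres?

Δh ≈ 15.5 mm

Δh = αΔT·H = 3.5×10⁻⁴ × 0.34 × 130 = 0.01547 m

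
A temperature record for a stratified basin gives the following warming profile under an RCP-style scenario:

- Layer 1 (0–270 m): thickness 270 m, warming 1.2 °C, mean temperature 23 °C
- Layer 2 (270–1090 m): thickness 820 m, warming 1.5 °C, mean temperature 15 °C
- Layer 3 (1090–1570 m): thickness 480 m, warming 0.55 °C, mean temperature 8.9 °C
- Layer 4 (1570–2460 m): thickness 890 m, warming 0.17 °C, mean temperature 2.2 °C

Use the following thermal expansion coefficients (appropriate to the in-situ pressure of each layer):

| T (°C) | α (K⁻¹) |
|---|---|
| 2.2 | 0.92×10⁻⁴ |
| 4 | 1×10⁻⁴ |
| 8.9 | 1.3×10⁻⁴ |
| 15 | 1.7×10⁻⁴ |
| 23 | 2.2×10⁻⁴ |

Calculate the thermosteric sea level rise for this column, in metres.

about 0.329 m

Layer 1 at 23 °C → α = 2.2×10⁻⁴ K⁻¹
Layer 2 at 15 °C → α = 1.7×10⁻⁴ K⁻¹
Layer 3 at 8.9 °C → α = 1.3×10⁻⁴ K⁻¹
Layer 4 at 2.2 °C → α = 0.92×10⁻⁴ K⁻¹
1.2 × 270 × 2.2×10⁻⁴ = 0.07128 m
Layer 2: 820 × 1.5 × 1.7×10⁻⁴ = 0.20910 m
1.3×10⁻⁴ × 0.55 × 480 = 0.03432 m
1570–2460 m: 0.92×10⁻⁴ × 890 × 0.17 = 0.0139196 m
Δh = 0.07128 + 0.20910 + 0.03432 + 0.0139196 = 0.3286196 m ≈ 0.329 m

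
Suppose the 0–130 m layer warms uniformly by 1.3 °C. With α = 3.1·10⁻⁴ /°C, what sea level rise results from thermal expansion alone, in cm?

Δh = αΔT·H = 3.1×10⁻⁴ × 1.3 × 130 = 0.05239 m

5.24 cm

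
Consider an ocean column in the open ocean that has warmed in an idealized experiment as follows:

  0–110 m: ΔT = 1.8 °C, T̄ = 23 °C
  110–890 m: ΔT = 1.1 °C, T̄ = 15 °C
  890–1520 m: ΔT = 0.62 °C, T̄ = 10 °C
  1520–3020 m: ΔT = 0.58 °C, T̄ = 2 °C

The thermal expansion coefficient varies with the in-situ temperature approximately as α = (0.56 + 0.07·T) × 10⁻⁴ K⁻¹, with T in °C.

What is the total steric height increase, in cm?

Layer 1: α = (0.56 + 0.07×23)×10⁻⁴ = 2.17×10⁻⁴ K⁻¹
Layer 2: α = (0.56 + 0.07×15)×10⁻⁴ = 1.61×10⁻⁴ K⁻¹
Layer 3: α = (0.56 + 0.07×10)×10⁻⁴ = 1.26×10⁻⁴ K⁻¹
Layer 4: α = (0.56 + 0.07×2)×10⁻⁴ = 0.7×10⁻⁴ K⁻¹
2.17×10⁻⁴ × 1.8 × 110 = 0.042966 m
110–890 m: 780 × 1.61×10⁻⁴ × 1.1 = 0.138138 m
890–1520 m: 0.62 × 630 × 1.26×10⁻⁴ = 0.0492156 m
Layer 4: 1500 × 0.7×10⁻⁴ × 0.58 = 0.06090 m
Δh = 0.042966 + 0.138138 + 0.0492156 + 0.06090 = 0.2912196 m

Δh ≈ 29.1 cm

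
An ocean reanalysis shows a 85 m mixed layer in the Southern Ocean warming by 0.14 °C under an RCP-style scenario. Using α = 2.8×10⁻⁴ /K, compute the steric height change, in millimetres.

about 3.3 mm

Δh = αΔT·H = 2.8×10⁻⁴ × 0.14 × 85 = 0.003332 m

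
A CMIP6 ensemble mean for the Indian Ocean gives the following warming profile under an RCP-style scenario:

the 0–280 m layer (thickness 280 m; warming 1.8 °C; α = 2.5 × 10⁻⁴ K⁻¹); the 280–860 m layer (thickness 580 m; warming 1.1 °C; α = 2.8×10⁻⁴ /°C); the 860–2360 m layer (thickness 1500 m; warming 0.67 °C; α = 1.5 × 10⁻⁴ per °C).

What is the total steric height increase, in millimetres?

0–280 m: 2.5×10⁻⁴ × 1.8 × 280 = 0.12600 m
Layer 2: 580 × 1.1 × 2.8×10⁻⁴ = 0.17864 m
Layer 3: 0.67 × 1.5×10⁻⁴ × 1500 = 0.15075 m
Δh = 0.12600 + 0.17864 + 0.15075 = 0.45539 m

Δh ≈ 455 mm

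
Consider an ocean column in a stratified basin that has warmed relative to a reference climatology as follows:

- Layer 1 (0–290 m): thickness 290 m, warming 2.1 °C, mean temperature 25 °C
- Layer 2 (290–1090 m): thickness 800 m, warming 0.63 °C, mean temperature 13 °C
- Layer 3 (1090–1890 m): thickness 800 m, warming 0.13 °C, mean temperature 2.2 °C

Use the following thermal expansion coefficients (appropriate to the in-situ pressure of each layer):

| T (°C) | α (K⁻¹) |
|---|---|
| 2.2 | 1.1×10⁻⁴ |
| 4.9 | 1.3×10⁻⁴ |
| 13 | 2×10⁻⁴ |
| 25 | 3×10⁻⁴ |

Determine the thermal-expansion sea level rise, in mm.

Layer 1 at 25 °C → α = 3×10⁻⁴ K⁻¹
Layer 2 at 13 °C → α = 2×10⁻⁴ K⁻¹
Layer 3 at 2.2 °C → α = 1.1×10⁻⁴ K⁻¹
Layer 1: 2.1 × 290 × 3×10⁻⁴ = 0.18270 m
290–1090 m: 2×10⁻⁴ × 0.63 × 800 = 0.10080 m
1090–1890 m: 800 × 0.13 × 1.1×10⁻⁴ = 0.01144 m
Δh = 0.18270 + 0.10080 + 0.01144 = 0.29494 m

Δh = 290 mm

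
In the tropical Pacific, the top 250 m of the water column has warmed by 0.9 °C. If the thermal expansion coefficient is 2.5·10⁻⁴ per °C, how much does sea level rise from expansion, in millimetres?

Δh = αΔT·H = 2.5×10⁻⁴ × 0.9 × 250 = 0.05625 m

about 56 mm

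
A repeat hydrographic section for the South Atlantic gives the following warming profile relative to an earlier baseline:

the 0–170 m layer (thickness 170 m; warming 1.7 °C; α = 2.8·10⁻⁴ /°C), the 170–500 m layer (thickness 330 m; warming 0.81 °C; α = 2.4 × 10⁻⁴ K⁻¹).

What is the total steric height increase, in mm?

2.8×10⁻⁴ × 1.7 × 170 = 0.08092 m
0.81 × 330 × 2.4×10⁻⁴ = 0.064152 m
Δh = 0.08092 + 0.064152 = 0.145072 m ≈ 145 mm

about 145 mm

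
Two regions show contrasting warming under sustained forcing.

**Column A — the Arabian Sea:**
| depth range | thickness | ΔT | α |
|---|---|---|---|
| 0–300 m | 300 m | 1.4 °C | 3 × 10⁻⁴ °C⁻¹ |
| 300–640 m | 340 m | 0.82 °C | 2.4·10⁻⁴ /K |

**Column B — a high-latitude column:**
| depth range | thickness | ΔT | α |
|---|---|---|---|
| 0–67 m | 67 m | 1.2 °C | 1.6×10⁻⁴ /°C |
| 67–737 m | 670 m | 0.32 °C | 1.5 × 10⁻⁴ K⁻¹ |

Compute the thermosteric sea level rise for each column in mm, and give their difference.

A 0–300 m: 300 × 1.4 × 3×10⁻⁴ = 0.12600 m
A 0.82 × 340 × 2.4×10⁻⁴ = 0.066912 m
A total: 0.192912 m
B 1.6×10⁻⁴ × 67 × 1.2 = 0.012864 m
B 1.5×10⁻⁴ × 670 × 0.32 = 0.03216 m
B total: 0.045024 m
Difference: 0.192912 − 0.045024 = 0.147888 m

Δh_A ≈ 190 mm, Δh_B ≈ 45 mm; difference ≈ 150 mm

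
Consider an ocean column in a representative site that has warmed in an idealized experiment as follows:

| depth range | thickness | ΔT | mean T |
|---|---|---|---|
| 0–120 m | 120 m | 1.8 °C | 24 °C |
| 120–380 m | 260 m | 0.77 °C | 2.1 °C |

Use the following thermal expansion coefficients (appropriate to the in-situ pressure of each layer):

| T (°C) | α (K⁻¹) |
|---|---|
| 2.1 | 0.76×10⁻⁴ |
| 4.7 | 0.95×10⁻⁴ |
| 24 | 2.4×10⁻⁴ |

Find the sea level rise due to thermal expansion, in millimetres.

about 67.1 mm

Layer 1 at 24 °C → α = 2.4×10⁻⁴ K⁻¹
Layer 2 at 2.1 °C → α = 0.76×10⁻⁴ K⁻¹
0–120 m: 120 × 2.4×10⁻⁴ × 1.8 = 0.05184 m
260 × 0.76×10⁻⁴ × 0.77 = 0.0152152 m
Δh = 0.05184 + 0.0152152 = 0.0670552 m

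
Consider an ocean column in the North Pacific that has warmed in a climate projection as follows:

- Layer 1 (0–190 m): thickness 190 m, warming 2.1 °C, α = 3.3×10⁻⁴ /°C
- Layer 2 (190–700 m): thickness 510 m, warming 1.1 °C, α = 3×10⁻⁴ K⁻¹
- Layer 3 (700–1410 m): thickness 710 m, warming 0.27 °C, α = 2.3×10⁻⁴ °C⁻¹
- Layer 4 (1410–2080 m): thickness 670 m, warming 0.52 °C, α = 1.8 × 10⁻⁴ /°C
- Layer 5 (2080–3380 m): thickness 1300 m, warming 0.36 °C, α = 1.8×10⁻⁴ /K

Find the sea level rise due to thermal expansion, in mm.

Δh ≈ 490 mm

Layer 1: 2.1 × 3.3×10⁻⁴ × 190 = 0.13167 m
190–700 m: 510 × 3×10⁻⁴ × 1.1 = 0.16830 m
2.3×10⁻⁴ × 0.27 × 710 = 0.044091 m
Layer 4: 1.8×10⁻⁴ × 670 × 0.52 = 0.062712 m
2080–3380 m: 0.36 × 1.8×10⁻⁴ × 1300 = 0.08424 m
Δh = 0.13167 + 0.16830 + 0.044091 + 0.062712 + 0.08424 = 0.491013 m ≈ 490 mm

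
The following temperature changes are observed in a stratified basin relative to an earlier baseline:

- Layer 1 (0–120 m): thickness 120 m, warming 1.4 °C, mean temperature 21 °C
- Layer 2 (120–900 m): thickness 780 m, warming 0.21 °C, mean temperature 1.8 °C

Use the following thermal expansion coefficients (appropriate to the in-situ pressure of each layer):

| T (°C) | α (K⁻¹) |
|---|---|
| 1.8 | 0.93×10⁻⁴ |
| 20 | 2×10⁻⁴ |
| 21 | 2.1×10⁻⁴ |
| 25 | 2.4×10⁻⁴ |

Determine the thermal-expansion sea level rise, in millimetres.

51 mm of thermosteric rise

Layer 1 at 21 °C → α = 2.1×10⁻⁴ K⁻¹
Layer 2 at 1.8 °C → α = 0.93×10⁻⁴ K⁻¹
1.4 × 2.1×10⁻⁴ × 120 = 0.03528 m
120–900 m: 780 × 0.93×10⁻⁴ × 0.21 = 0.0152334 m
Δh = 0.03528 + 0.0152334 = 0.0505134 m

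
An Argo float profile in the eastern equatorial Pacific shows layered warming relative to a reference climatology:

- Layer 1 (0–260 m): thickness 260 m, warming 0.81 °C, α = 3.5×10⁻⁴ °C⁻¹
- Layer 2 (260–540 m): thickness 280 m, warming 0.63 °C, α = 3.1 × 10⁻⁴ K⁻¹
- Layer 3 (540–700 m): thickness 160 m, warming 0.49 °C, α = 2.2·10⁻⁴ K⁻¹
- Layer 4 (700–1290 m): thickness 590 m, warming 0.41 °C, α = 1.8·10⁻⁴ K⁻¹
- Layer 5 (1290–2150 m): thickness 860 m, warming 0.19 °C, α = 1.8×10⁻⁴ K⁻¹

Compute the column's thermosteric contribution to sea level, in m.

about 0.219 m

Layer 1: 3.5×10⁻⁴ × 0.81 × 260 = 0.07371 m
Layer 2: 3.1×10⁻⁴ × 280 × 0.63 = 0.054684 m
Layer 3: 2.2×10⁻⁴ × 160 × 0.49 = 0.017248 m
700–1290 m: 590 × 0.41 × 1.8×10⁻⁴ = 0.043542 m
Layer 5: 0.19 × 1.8×10⁻⁴ × 860 = 0.029412 m
Δh = 0.07371 + 0.054684 + 0.017248 + 0.043542 + 0.029412 = 0.218596 m ≈ 0.219 m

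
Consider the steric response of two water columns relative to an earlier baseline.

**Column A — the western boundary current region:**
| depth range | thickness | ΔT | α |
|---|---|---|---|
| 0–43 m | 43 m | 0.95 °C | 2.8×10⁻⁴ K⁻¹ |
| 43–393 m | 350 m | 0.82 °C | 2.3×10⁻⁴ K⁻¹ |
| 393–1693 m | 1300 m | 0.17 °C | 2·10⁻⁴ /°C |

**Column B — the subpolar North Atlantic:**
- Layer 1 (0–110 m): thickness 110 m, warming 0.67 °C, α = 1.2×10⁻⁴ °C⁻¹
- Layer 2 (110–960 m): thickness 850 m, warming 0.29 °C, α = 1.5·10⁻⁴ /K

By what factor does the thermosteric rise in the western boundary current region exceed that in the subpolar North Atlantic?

≈ 2.7×

A Layer 1: 43 × 2.8×10⁻⁴ × 0.95 = 0.011438 m
A Layer 2: 2.3×10⁻⁴ × 0.82 × 350 = 0.06601 m
A 393–1693 m: 0.17 × 1300 × 2×10⁻⁴ = 0.04420 m
A total: 0.121648 m
B 1.2×10⁻⁴ × 110 × 0.67 = 0.008844 m
B 0.29 × 850 × 1.5×10⁻⁴ = 0.036975 m
B total: 0.045819 m
Ratio: 0.121648 / 0.045819 ≈ 2.655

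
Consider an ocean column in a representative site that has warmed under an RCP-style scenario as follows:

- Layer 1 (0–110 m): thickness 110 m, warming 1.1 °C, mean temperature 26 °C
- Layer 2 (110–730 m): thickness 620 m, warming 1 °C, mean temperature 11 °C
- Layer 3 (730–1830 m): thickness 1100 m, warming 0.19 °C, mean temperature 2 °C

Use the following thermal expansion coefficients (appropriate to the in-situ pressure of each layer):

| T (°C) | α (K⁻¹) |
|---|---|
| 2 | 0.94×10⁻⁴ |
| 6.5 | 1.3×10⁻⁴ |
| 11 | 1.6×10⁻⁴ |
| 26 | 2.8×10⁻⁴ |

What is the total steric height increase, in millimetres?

Layer 1 at 26 °C → α = 2.8×10⁻⁴ K⁻¹
Layer 2 at 11 °C → α = 1.6×10⁻⁴ K⁻¹
Layer 3 at 2 °C → α = 0.94×10⁻⁴ K⁻¹
Layer 1: 1.1 × 110 × 2.8×10⁻⁴ = 0.03388 m
Layer 2: 1 × 620 × 1.6×10⁻⁴ = 0.09920 m
Layer 3: 0.19 × 0.94×10⁻⁴ × 1100 = 0.019646 m
Δh = 0.03388 + 0.09920 + 0.019646 = 0.152726 m ≈ 150 mm

Δh ≈ 150 mm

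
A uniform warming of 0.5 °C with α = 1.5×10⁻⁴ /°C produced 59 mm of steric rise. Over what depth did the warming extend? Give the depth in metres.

H = Δh/(αΔT) = 0.059 / (1.5×10⁻⁴ × 0.5) ≈ 786.7 m

790 m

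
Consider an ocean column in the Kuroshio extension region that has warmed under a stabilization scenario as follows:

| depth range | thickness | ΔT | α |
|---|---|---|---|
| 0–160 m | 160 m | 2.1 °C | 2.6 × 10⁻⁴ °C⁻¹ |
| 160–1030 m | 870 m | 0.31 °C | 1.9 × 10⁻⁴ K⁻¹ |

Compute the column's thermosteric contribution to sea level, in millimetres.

2.1 × 160 × 2.6×10⁻⁴ = 0.08736 m
1.9×10⁻⁴ × 870 × 0.31 = 0.051243 m
Δh = 0.08736 + 0.051243 = 0.138603 m

about 139 mm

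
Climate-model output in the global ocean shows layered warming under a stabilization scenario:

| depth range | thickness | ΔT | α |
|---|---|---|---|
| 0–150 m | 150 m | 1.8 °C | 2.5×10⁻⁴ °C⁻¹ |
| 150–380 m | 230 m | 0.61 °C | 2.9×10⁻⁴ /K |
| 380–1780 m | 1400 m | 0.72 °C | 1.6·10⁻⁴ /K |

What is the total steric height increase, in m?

Layer 1: 2.5×10⁻⁴ × 150 × 1.8 = 0.06750 m
150–380 m: 230 × 0.61 × 2.9×10⁻⁴ = 0.040687 m
1400 × 0.72 × 1.6×10⁻⁴ = 0.16128 m
Δh = 0.06750 + 0.040687 + 0.16128 = 0.269467 m

0.27 m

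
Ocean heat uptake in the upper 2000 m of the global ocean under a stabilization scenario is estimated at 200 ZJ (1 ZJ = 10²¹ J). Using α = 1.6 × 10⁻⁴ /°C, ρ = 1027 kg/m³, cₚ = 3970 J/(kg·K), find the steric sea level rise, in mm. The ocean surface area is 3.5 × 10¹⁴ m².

Per unit area: Q = 200×10²¹ / (3.5×10¹⁴) ≈ 5.714×10⁸ J/m²
Δh = αQ/(ρcₚ) = 1.6×10⁻⁴ × 5.714×10⁸ / (1027 × 3970) ≈ 0.022423 m

Δh = 22.4 mm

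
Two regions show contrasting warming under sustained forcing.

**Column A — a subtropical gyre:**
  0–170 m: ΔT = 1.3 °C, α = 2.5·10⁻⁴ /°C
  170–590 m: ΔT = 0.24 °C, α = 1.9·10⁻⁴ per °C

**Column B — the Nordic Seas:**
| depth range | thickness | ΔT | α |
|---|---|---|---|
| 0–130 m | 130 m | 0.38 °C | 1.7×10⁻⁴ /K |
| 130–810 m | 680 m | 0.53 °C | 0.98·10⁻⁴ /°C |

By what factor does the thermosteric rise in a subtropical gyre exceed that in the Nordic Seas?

A 170 × 1.3 × 2.5×10⁻⁴ = 0.05525 m
A 0.24 × 420 × 1.9×10⁻⁴ = 0.019152 m
A total: 0.074402 m
B 0.38 × 1.7×10⁻⁴ × 130 = 0.008398 m
B Layer 2: 0.53 × 680 × 0.98×10⁻⁴ = 0.0353192 m
B total: 0.0437172 m
Ratio: 0.074402 / 0.0437172 ≈ 1.702

a factor of 1.70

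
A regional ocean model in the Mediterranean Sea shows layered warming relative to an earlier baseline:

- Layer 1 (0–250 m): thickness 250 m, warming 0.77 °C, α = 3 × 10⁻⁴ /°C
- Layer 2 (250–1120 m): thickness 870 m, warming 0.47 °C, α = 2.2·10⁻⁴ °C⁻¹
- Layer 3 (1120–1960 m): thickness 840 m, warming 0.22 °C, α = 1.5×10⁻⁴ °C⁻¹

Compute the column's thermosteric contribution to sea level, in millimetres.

Δh ≈ 180 mm

0–250 m: 3×10⁻⁴ × 250 × 0.77 = 0.05775 m
Layer 2: 2.2×10⁻⁴ × 0.47 × 870 = 0.089958 m
Layer 3: 840 × 1.5×10⁻⁴ × 0.22 = 0.02772 m
Δh = 0.05775 + 0.089958 + 0.02772 = 0.175428 m ≈ 180 mm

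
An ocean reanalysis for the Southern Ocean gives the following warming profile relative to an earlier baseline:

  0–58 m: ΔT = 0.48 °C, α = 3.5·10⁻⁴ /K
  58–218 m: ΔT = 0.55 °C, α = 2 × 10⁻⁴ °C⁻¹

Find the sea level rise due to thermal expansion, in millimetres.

27.3 mm

0–58 m: 58 × 3.5×10⁻⁴ × 0.48 = 0.009744 m
2×10⁻⁴ × 160 × 0.55 = 0.01760 m
Δh = 0.009744 + 0.01760 = 0.027344 m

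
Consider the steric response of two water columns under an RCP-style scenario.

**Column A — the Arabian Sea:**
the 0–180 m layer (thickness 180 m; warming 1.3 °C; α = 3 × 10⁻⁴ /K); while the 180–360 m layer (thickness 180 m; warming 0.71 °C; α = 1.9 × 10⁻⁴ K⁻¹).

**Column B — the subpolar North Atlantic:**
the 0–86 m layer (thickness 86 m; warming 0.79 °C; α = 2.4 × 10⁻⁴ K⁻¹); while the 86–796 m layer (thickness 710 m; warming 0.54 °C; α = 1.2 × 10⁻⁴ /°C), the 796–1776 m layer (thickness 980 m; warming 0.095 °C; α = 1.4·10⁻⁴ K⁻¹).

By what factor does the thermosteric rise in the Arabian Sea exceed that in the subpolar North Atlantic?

1.3

A 0–180 m: 180 × 3×10⁻⁴ × 1.3 = 0.07020 m
A 180–360 m: 0.71 × 1.9×10⁻⁴ × 180 = 0.024282 m
A total: 0.094482 m
B 86 × 0.79 × 2.4×10⁻⁴ = 0.0163056 m
B 86–796 m: 1.2×10⁻⁴ × 0.54 × 710 = 0.046008 m
B 796–1776 m: 1.4×10⁻⁴ × 0.095 × 980 = 0.013034 m
B total: 0.0753476 m
Ratio: 0.094482 / 0.0753476 ≈ 1.254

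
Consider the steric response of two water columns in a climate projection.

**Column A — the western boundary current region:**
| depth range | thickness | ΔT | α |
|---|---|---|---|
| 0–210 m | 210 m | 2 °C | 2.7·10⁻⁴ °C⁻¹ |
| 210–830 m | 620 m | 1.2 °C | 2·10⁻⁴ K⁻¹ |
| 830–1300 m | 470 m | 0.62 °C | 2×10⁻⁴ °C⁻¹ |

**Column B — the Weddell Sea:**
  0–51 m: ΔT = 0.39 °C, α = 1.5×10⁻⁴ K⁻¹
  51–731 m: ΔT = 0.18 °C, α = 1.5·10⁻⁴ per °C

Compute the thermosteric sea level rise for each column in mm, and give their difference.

Δh_A ≈ 320 mm, Δh_B ≈ 21.3 mm; difference ≈ 299 mm

A 0–210 m: 2 × 210 × 2.7×10⁻⁴ = 0.11340 m
A Layer 2: 2×10⁻⁴ × 1.2 × 620 = 0.14880 m
A 830–1300 m: 0.62 × 2×10⁻⁴ × 470 = 0.05828 m
A total: 0.32048 m
B 0–51 m: 51 × 0.39 × 1.5×10⁻⁴ = 0.0029835 m
B 0.18 × 680 × 1.5×10⁻⁴ = 0.01836 m
B total: 0.0213435 m
Difference: 0.32048 − 0.0213435 = 0.2991365 m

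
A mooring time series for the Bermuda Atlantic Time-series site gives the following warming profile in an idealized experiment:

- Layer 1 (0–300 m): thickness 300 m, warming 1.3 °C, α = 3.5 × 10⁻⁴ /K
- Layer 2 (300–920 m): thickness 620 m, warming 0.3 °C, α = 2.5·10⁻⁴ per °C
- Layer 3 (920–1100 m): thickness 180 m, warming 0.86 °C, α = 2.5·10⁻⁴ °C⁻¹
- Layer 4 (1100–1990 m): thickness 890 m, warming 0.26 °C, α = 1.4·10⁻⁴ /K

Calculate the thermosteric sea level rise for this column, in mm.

0–300 m: 3.5×10⁻⁴ × 1.3 × 300 = 0.13650 m
2.5×10⁻⁴ × 0.3 × 620 = 0.04650 m
Layer 3: 180 × 0.86 × 2.5×10⁻⁴ = 0.03870 m
Layer 4: 890 × 1.4×10⁻⁴ × 0.26 = 0.032396 m
Δh = 0.13650 + 0.04650 + 0.03870 + 0.032396 = 0.254096 m ≈ 250 mm

Δh = 250 mm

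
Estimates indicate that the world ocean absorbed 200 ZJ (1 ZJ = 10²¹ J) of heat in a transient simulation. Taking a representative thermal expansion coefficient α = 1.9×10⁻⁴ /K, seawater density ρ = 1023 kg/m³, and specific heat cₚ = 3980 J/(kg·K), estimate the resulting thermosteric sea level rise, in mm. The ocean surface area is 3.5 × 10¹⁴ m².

Δh ≈ 26.7 mm

Per unit area: Q = 200×10²¹ / (3.5×10¹⁴) ≈ 5.714×10⁸ J/m²
Δh = αQ/(ρcₚ) = 1.9×10⁻⁴ × 5.714×10⁸ / (1023 × 3980) ≈ 0.026665 m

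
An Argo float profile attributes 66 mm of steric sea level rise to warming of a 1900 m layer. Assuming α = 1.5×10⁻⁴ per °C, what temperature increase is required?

ΔT ≈ 0.232 °C

ΔT = Δh/(αH) = 0.066 / (1.5×10⁻⁴ × 1900) ≈ 0.2316 °C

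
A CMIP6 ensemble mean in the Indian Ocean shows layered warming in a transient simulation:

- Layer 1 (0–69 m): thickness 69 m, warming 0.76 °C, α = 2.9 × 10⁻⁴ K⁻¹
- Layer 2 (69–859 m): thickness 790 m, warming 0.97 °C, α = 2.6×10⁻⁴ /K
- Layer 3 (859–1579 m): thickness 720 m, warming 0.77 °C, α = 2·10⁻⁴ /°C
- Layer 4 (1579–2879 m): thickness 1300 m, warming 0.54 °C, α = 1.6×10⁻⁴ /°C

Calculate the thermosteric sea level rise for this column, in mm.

Layer 1: 0.76 × 2.9×10⁻⁴ × 69 = 0.0152076 m
69–859 m: 2.6×10⁻⁴ × 0.97 × 790 = 0.199238 m
Layer 3: 0.77 × 720 × 2×10⁻⁴ = 0.11088 m
1579–2879 m: 1.6×10⁻⁴ × 1300 × 0.54 = 0.11232 m
Δh = 0.0152076 + 0.199238 + 0.11088 + 0.11232 = 0.4376456 m ≈ 438 mm

about 438 mm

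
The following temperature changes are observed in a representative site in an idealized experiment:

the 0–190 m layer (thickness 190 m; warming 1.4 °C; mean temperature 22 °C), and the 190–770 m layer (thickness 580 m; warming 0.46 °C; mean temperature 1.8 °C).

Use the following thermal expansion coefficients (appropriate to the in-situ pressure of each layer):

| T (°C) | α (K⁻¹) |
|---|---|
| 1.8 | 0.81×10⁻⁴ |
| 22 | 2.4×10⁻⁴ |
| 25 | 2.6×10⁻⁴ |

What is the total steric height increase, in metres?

Layer 1 at 22 °C → α = 2.4×10⁻⁴ K⁻¹
Layer 2 at 1.8 °C → α = 0.81×10⁻⁴ K⁻¹
0–190 m: 2.4×10⁻⁴ × 190 × 1.4 = 0.06384 m
Layer 2: 580 × 0.81×10⁻⁴ × 0.46 = 0.0216108 m
Δh = 0.06384 + 0.0216108 = 0.0854508 m

Δh = 0.0855 m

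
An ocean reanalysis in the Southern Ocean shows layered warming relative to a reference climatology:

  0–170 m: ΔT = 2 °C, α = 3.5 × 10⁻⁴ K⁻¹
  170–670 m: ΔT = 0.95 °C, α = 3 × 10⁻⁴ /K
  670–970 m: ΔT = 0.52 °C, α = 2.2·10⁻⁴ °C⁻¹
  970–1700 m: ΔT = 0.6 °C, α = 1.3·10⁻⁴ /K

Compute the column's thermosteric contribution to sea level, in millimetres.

350 mm of thermosteric rise

Layer 1: 170 × 2 × 3.5×10⁻⁴ = 0.11900 m
Layer 2: 0.95 × 3×10⁻⁴ × 500 = 0.14250 m
670–970 m: 300 × 2.2×10⁻⁴ × 0.52 = 0.03432 m
Layer 4: 0.6 × 730 × 1.3×10⁻⁴ = 0.05694 m
Δh = 0.11900 + 0.14250 + 0.03432 + 0.05694 = 0.35276 m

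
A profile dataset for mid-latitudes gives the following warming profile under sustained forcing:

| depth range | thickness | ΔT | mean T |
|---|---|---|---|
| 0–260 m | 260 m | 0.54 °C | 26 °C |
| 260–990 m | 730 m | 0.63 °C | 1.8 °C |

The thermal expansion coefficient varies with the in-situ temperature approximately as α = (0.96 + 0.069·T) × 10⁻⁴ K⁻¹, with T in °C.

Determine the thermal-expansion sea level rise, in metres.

Δh ≈ 0.0885 m

Layer 1: α = (0.96 + 0.069×26)×10⁻⁴ = 2.754×10⁻⁴ K⁻¹
Layer 2: α = (0.96 + 0.069×1.8)×10⁻⁴ = 1.0842×10⁻⁴ K⁻¹
0.54 × 2.754×10⁻⁴ × 260 = 0.03866616 m
260–990 m: 0.63 × 1.0842×10⁻⁴ × 730 = 0.049862358 m
Δh = 0.03866616 + 0.049862358 = 0.088528518 m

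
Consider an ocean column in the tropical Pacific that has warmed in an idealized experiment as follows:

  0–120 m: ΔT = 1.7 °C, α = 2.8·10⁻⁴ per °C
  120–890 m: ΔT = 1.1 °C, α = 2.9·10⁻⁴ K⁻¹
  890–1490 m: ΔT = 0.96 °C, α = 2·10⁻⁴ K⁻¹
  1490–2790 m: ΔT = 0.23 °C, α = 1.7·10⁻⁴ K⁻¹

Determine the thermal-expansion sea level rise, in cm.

0–120 m: 2.8×10⁻⁴ × 120 × 1.7 = 0.05712 m
120–890 m: 2.9×10⁻⁴ × 1.1 × 770 = 0.24563 m
Layer 3: 2×10⁻⁴ × 0.96 × 600 = 0.11520 m
Layer 4: 1.7×10⁻⁴ × 1300 × 0.23 = 0.05083 m
Δh = 0.05712 + 0.24563 + 0.11520 + 0.05083 = 0.46878 m

Δh ≈ 46.9 cm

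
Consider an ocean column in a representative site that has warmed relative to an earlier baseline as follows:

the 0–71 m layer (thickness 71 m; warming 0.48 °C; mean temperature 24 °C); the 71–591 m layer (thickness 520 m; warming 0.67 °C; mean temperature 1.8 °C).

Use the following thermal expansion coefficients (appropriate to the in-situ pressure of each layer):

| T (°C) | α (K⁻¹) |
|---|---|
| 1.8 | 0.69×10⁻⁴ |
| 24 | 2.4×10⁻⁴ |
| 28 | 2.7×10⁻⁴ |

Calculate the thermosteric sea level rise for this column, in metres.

Layer 1 at 24 °C → α = 2.4×10⁻⁴ K⁻¹
Layer 2 at 1.8 °C → α = 0.69×10⁻⁴ K⁻¹
0.48 × 2.4×10⁻⁴ × 71 = 0.0081792 m
Layer 2: 0.67 × 0.69×10⁻⁴ × 520 = 0.0240396 m
Δh = 0.0081792 + 0.0240396 = 0.0322188 m

0.0322 m of thermosteric rise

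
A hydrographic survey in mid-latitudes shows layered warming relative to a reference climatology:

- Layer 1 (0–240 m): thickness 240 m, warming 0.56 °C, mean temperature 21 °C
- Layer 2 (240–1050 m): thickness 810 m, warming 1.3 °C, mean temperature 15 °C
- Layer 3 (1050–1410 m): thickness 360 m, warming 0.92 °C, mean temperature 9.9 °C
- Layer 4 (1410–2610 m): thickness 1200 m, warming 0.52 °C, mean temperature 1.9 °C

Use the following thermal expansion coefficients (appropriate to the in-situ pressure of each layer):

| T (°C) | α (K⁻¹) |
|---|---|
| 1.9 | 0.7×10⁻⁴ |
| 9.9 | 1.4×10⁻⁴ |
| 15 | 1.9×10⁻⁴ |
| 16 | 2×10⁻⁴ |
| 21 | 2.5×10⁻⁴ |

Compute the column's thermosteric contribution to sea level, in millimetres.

Layer 1 at 21 °C → α = 2.5×10⁻⁴ K⁻¹
Layer 2 at 15 °C → α = 1.9×10⁻⁴ K⁻¹
Layer 3 at 9.9 °C → α = 1.4×10⁻⁴ K⁻¹
Layer 4 at 1.9 °C → α = 0.7×10⁻⁴ K⁻¹
240 × 2.5×10⁻⁴ × 0.56 = 0.03360 m
240–1050 m: 1.3 × 1.9×10⁻⁴ × 810 = 0.20007 m
1050–1410 m: 0.92 × 1.4×10⁻⁴ × 360 = 0.046368 m
1410–2610 m: 1200 × 0.7×10⁻⁴ × 0.52 = 0.04368 m
Δh = 0.03360 + 0.20007 + 0.046368 + 0.04368 = 0.323718 m

Δh ≈ 320 mm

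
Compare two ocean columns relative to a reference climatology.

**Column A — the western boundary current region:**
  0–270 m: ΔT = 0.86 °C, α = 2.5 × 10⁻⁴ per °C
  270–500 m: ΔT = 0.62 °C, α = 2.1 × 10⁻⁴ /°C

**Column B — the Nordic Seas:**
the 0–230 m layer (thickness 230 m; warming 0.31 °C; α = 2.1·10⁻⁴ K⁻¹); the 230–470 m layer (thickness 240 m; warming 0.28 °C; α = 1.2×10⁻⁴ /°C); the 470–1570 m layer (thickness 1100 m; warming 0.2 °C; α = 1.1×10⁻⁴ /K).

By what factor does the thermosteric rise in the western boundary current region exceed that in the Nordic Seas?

a factor of 1.86

A 0–270 m: 2.5×10⁻⁴ × 0.86 × 270 = 0.05805 m
A 270–500 m: 2.1×10⁻⁴ × 0.62 × 230 = 0.029946 m
A total: 0.087996 m
B 230 × 2.1×10⁻⁴ × 0.31 = 0.014973 m
B Layer 2: 0.28 × 1.2×10⁻⁴ × 240 = 0.008064 m
B 1100 × 0.2 × 1.1×10⁻⁴ = 0.02420 m
B total: 0.047237 m
Ratio: 0.087996 / 0.047237 ≈ 1.863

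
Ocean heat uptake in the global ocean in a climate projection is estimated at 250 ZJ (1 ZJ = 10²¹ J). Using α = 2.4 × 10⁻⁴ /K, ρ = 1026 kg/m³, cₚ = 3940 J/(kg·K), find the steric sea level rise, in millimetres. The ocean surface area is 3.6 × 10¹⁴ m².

41.2 mm of thermosteric rise

Per unit area: Q = 250×10²¹ / (3.6×10¹⁴) ≈ 6.944×10⁸ J/m²
Δh = αQ/(ρcₚ) = 2.4×10⁻⁴ × 6.944×10⁸ / (1026 × 3940) ≈ 0.041227 m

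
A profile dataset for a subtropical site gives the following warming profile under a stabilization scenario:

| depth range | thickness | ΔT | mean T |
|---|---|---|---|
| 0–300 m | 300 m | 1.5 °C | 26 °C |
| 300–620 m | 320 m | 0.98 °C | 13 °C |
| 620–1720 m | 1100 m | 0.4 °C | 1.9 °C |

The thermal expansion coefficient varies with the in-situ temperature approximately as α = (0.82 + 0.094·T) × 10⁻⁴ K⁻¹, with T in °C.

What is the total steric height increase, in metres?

Layer 1: α = (0.82 + 0.094×26)×10⁻⁴ = 3.264×10⁻⁴ K⁻¹
Layer 2: α = (0.82 + 0.094×13)×10⁻⁴ = 2.042×10⁻⁴ K⁻¹
Layer 3: α = (0.82 + 0.094×1.9)×10⁻⁴ = 0.9986×10⁻⁴ K⁻¹
3.264×10⁻⁴ × 1.5 × 300 = 0.14688 m
0.98 × 2.042×10⁻⁴ × 320 = 0.06403712 m
Layer 3: 1100 × 0.4 × 0.9986×10⁻⁴ = 0.0439384 m
Δh = 0.14688 + 0.06403712 + 0.0439384 = 0.25485552 m

0.25 m of thermosteric rise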